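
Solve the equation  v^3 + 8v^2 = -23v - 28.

v = -4

Rearrange: v^3 + 8v^2 + 23v + 28 = 0.
Possible rational roots are divisors of 28. Testing v = -4 gives 0, so (v + 4) is a factor.
Divide: v^3 + 8v^2 + 23v + 28 = (v + 4)(v^2 + 4v + 7).
The quadratic v^2 + 4v + 7 has discriminant -12 < 0, so no further real roots.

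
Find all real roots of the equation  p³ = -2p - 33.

p = -3

Rearrange: p³ + 2p + 33 = 0.
Possible rational roots are divisors of 33. Testing p = -3 gives 0, so (p + 3) is a factor.
Divide: p³ + 2p + 33 = (p + 3)(p² - 3p + 11).
The quadratic p² - 3p + 11 has discriminant -35 < 0, so no further real roots.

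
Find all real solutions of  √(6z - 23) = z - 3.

z = 4 or z = 8

Square both sides: 6z - 23 = (z - 3)².
Expand and rearrange: z² - 12z + 32 = 0.
Solving gives z = 8 or z = 4.
Check each candidate in the original equation:
  z = 8: √(25) = 5, while z - 3 = 5 — valid.
  z = 4: √(1) = 1, while z - 3 = 1 — valid.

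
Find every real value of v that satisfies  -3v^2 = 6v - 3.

v = -2.4142 or v = 0.4142

Rearrange to standard form: -3v^2 - 6v + 3 = 0.
Discriminant: (-6)^2 - 4*(-3)*3 = 72.
Quadratic formula: v = (6 +/- sqrt(72)) / (-6).
So v = -sqrt(2) - 1 ~= -2.4142 or v = -1 + sqrt(2) ~= 0.4142.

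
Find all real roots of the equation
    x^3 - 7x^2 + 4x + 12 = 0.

x = -1 or x = 2 or x = 6

Possible rational roots are divisors of 12. Testing x = -1 gives 0, so (x + 1) is a factor.
Divide: x^3 - 7x^2 + 4x + 12 = (x + 1)(x^2 - 8x + 12).
Factor the quadratic: x = 6 or x = 2.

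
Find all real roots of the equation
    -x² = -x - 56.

x = -7 or x = 8

Bring every term to one side: -x² + x + 56 = 0.
Factor: -1(x + 7)(x - 8) = 0.
So x = -7 or x = 8.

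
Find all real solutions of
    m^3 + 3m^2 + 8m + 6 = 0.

Possible rational roots are divisors of 6. Testing m = -1 gives 0, so (m + 1) is a factor.
Divide: m^3 + 3m^2 + 8m + 6 = (m + 1)(m^2 + 2m + 6).
The quadratic m^2 + 2m + 6 has discriminant -20 < 0, so no further real roots.

m = -1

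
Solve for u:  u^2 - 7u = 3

u = -0.4051 or u = 7.4051

Rearrange to standard form: u^2 - 7u - 3 = 0.
Discriminant: (-7)^2 - 4*1*(-3) = 61.
Quadratic formula: u = (7 +/- sqrt(61)) / 2.
So u = 7/2 + sqrt(61)/2 ~= 7.4051 or u = 7/2 - sqrt(61)/2 ~= -0.4051.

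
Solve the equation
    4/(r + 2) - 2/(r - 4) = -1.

r = -5.2915 or r = 5.2915

Multiply both sides by (r + 2)(r - 4):
4(r - 4) - 2(r + 2) = -(r + 2)(r - 4).
Expand and collect terms: -r² + 28 = 0.
By the quadratic formula, r = (0 ± √112) / -2, so r ≈ -5.2915 or r ≈ 5.2915.
Neither value makes a denominator zero (r ≠ -2, r ≠ 4), so both are valid.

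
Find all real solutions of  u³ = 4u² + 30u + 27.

Rearrange: u³ - 4u² - 30u - 27 = 0.
Possible rational roots are divisors of -27. Testing u = -3 gives 0, so (u + 3) is a factor.
Divide: u³ - 4u² - 30u - 27 = (u + 3)(u² - 7u - 9).
Apply the quadratic formula to u² - 7u - 9 = 0: u = (7 ± √85)/2, i.e. u ≈ 8.1098 or u ≈ -1.1098.

u = -3 or u = -1.1098 or u = 8.1098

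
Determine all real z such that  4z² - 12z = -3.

z = 0.2753 or z = 2.7247

Rearrange to standard form: 4z² - 12z + 3 = 0.
Discriminant: (-12)² − 4·4·3 = 96.
Quadratic formula: z = (12 ± √96) / 8.
So z = √(6)/2 + 3/2 ≈ 2.7247 or z = 3/2 - √(6)/2 ≈ 0.2753.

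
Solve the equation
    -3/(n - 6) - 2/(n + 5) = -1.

n = -3.4807 or n = 9.4807

Multiply both sides by (n - 6)(n + 5):
-3(n + 5) - 2(n - 6) = -(n - 6)(n + 5).
Expand and collect terms: -n² + 6n + 33 = 0.
By the quadratic formula, n = (-6 ± √168) / -2, so n ≈ -3.4807 or n ≈ 9.4807.
Neither value makes a denominator zero (n ≠ 6, n ≠ -5), so both are valid.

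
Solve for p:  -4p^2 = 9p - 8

p = -2.9321 or p = 0.6821

Rearrange to standard form: -4p^2 - 9p + 8 = 0.
Discriminant: (-9)^2 - 4*(-4)*8 = 209.
Quadratic formula: p = (9 +/- sqrt(209)) / (-8).
So p = -sqrt(209)/8 - 9/8 ~= -2.9321 or p = -9/8 + sqrt(209)/8 ~= 0.6821.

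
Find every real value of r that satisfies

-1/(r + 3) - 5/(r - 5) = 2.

Multiply both sides by (r + 3)(r - 5):
-(r - 5) - 5(r + 3) = 2(r + 3)(r - 5).
Expand and collect terms: 2r² + 2r - 20 = 0.
By the quadratic formula, r = (-2 ± √164) / 4, so r ≈ 2.7016 or r ≈ -3.7016.
Neither value makes a denominator zero (r ≠ -3, r ≠ 5), so both are valid.

r = -3.7016 or r = 2.7016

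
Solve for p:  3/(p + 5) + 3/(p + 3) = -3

Multiply both sides by (p + 5)(p + 3):
3(p + 3) + 3(p + 5) = -3(p + 5)(p + 3).
Expand and collect terms: -3p² - 30p - 69 = 0.
By the quadratic formula, p = (30 ± √72) / -6, so p ≈ -6.4142 or p ≈ -3.5858.
Neither value makes a denominator zero (p ≠ -5, p ≠ -3), so both are valid.

p = -6.4142 or p = -3.5858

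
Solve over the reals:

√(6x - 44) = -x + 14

x = 10

Square both sides: 6x - 44 = (-x + 14)².
Expand and rearrange: x² - 34x + 240 = 0.
Solving gives x = 24 or x = 10.
Check each candidate in the original equation:
  x = 24: √(100) = 10, while -x + 14 = -10 — extraneous.
  x = 10: √(16) = 4, while -x + 14 = 4 — valid.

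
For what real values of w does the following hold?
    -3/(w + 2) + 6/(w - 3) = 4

Multiply both sides by (w + 2)(w - 3):
-3(w - 3) + 6(w + 2) = 4(w + 2)(w - 3).
Expand and collect terms: 4w² - 7w - 45 = 0.
By the quadratic formula, w = (7 ± √769) / 8, so w ≈ 4.3414 or w ≈ -2.5914.
Neither value makes a denominator zero (w ≠ -2, w ≠ 3), so both are valid.

w = -2.5914 or w = 4.3414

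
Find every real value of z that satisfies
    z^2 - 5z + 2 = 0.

Discriminant: (-5)^2 - 4*1*2 = 17.
Quadratic formula: z = (5 +/- sqrt(17)) / 2.
So z = sqrt(17)/2 + 5/2 ~= 4.5616 or z = 5/2 - sqrt(17)/2 ~= 0.4384.

z = 0.4384 or z = 4.5616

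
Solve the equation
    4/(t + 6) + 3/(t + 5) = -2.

Multiply both sides by (t + 6)(t + 5):
4(t + 5) + 3(t + 6) = -2(t + 6)(t + 5).
Expand and collect terms: -2t² - 29t - 98 = 0.
By the quadratic formula, t = (29 ± √57) / -4, so t ≈ -9.1375 or t ≈ -5.3625.
Neither value makes a denominator zero (t ≠ -6, t ≠ -5), so both are valid.

t = -9.1375 or t = -5.3625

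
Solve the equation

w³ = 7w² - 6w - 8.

Rearrange: w³ - 7w² + 6w + 8 = 0.
Possible rational roots are divisors of 8. Testing w = 2 gives 0, so (w - 2) is a factor.
Divide: w³ - 7w² + 6w + 8 = (w - 2)(w² - 5w - 4).
Apply the quadratic formula to w² - 5w - 4 = 0: w = (5 ± √41)/2, i.e. w ≈ 5.7016 or w ≈ -0.7016.

w = -0.7016 or w = 2 or w = 5.7016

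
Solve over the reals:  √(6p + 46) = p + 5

p = 3

Square both sides: 6p + 46 = (p + 5)².
Expand and rearrange: p² + 4p - 21 = 0.
Solving gives p = 3 or p = -7.
Check each candidate in the original equation:
  p = 3: √(64) = 8, while p + 5 = 8 — valid.
  p = -7: √(4) = 2, while p + 5 = -2 — extraneous.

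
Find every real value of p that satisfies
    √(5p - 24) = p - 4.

p = 5 or p = 8

Square both sides: 5p - 24 = (p - 4)².
Expand and rearrange: p² - 13p + 40 = 0.
Solving gives p = 8 or p = 5.
Check each candidate in the original equation:
  p = 8: √(16) = 4, while p - 4 = 4 — valid.
  p = 5: √(1) = 1, while p - 4 = 1 — valid.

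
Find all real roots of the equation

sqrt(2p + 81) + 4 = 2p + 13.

Isolate the radical: sqrt(2p + 81) = 2p + 9.
Square both sides: 2p + 81 = (2p + 9)^2.
Expand and rearrange: 4p^2 + 34p = 0.
Solving gives p = 0 or p = -8.5.
Check each candidate in the original equation:
  p = 0: sqrt(81) = 9, while 2p + 9 = 9 — valid.
  p = -8.5: sqrt(64) = 8, while 2p + 9 = -8 — extraneous.

p = 0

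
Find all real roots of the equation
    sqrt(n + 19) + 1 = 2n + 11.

Isolate the radical: sqrt(n + 19) = 2n + 10.
Square both sides: n + 19 = (2n + 10)^2.
Expand and rearrange: 4n^2 + 39n + 81 = 0.
Solving gives n = -3 or n = -6.75.
Check each candidate in the original equation:
  n = -3: sqrt(16) = 4, while 2n + 10 = 4 — valid.
  n = -6.75: sqrt(12.25) = 3.5, while 2n + 10 = -3.5 — extraneous.

n = -3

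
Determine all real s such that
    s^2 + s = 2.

Bring every term to one side: s^2 + s - 2 = 0.
Factor: (s - 1)(s + 2) = 0.
So s = 1 or s = -2.

s = -2 or s = 1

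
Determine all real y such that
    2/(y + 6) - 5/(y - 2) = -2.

Multiply both sides by (y + 6)(y - 2):
2(y - 2) - 5(y + 6) = -2(y + 6)(y - 2).
Expand and collect terms: -2y² - 5y + 58 = 0.
By the quadratic formula, y = (5 ± √489) / -4, so y ≈ -6.7783 or y ≈ 4.2783.
Neither value makes a denominator zero (y ≠ -6, y ≠ 2), so both are valid.

y = -6.7783 or y = 4.2783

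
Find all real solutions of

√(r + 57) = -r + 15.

r = 7

Square both sides: r + 57 = (-r + 15)².
Expand and rearrange: r² - 31r + 168 = 0.
Solving gives r = 24 or r = 7.
Check each candidate in the original equation:
  r = 24: √(81) = 9, while -r + 15 = -9 — extraneous.
  r = 7: √(64) = 8, while -r + 15 = 8 — valid.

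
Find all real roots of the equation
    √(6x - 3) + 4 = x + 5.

x = 2

Isolate the radical: √(6x - 3) = x + 1.
Square both sides: 6x - 3 = (x + 1)².
Expand and rearrange: x² - 4x + 4 = 0.
This gives the repeated root x = 2.
Check in the original equation:
  x = 2: √(9) = 3, while x + 1 = 3 — valid.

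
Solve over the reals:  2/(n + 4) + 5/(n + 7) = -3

Multiply both sides by (n + 4)(n + 7):
2(n + 7) + 5(n + 4) = -3(n + 4)(n + 7).
Expand and collect terms: -3n² - 40n - 118 = 0.
By the quadratic formula, n = (40 ± √184) / -6, so n ≈ -8.9274 or n ≈ -4.4059.
Neither value makes a denominator zero (n ≠ -4, n ≠ -7), so both are valid.

n = -8.9274 or n = -4.4059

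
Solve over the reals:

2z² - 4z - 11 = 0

z = -1.5495 or z = 3.5495

Discriminant: (-4)² − 4·2·(-11) = 104.
Quadratic formula: z = (4 ± √104) / 4.
So z = 1 + √(26)/2 ≈ 3.5495 or z = 1 - √(26)/2 ≈ -1.5495.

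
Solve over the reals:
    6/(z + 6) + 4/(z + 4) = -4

z = -8 or z = -4.5

Multiply both sides by (z + 6)(z + 4):
6(z + 4) + 4(z + 6) = -4(z + 6)(z + 4).
Expand and collect terms: -4z² - 50z - 144 = 0.
Factor or apply the quadratic formula: z = -8 or z = -4.5.
Neither value makes a denominator zero (z ≠ -6, z ≠ -4), so both are valid.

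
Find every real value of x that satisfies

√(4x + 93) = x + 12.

x = -3

Square both sides: 4x + 93 = (x + 12)².
Expand and rearrange: x² + 20x + 51 = 0.
Solving gives x = -3 or x = -17.
Check each candidate in the original equation:
  x = -3: √(81) = 9, while x + 12 = 9 — valid.
  x = -17: √(25) = 5, while x + 12 = -5 — extraneous.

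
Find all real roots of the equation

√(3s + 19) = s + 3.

s = 2

Square both sides: 3s + 19 = (s + 3)².
Expand and rearrange: s² + 3s - 10 = 0.
Solving gives s = 2 or s = -5.
Check each candidate in the original equation:
  s = 2: √(25) = 5, while s + 3 = 5 — valid.
  s = -5: √(4) = 2, while s + 3 = -2 — extraneous.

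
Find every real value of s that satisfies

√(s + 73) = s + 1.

s = 8

Square both sides: s + 73 = (s + 1)².
Expand and rearrange: s² + s - 72 = 0.
Solving gives s = 8 or s = -9.
Check each candidate in the original equation:
  s = 8: √(81) = 9, while s + 1 = 9 — valid.
  s = -9: √(64) = 8, while s + 1 = -8 — extraneous.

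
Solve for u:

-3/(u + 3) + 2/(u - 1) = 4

u = -3.6776 or u = 1.4276

Multiply both sides by (u + 3)(u - 1):
-3(u - 1) + 2(u + 3) = 4(u + 3)(u - 1).
Expand and collect terms: 4u^2 + 9u - 21 = 0.
By the quadratic formula, u = (-9 +/- sqrt(417)) / 8, so u ~= 1.4276 or u ~= -3.6776.
Neither value makes a denominator zero (u != -3, u != 1), so both are valid.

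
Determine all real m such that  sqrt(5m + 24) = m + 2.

Square both sides: 5m + 24 = (m + 2)^2.
Expand and rearrange: m^2 - m - 20 = 0.
Solving gives m = 5 or m = -4.
Check each candidate in the original equation:
  m = 5: sqrt(49) = 7, while m + 2 = 7 — valid.
  m = -4: sqrt(4) = 2, while m + 2 = -2 — extraneous.

m = 5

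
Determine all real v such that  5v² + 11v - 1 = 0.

v = -2.2874 or v = 0.0874

Discriminant: (11)² − 4·5·(-1) = 141.
Quadratic formula: v = (-11 ± √141) / 10.
So v = -11/10 + √(141)/10 ≈ 0.0874 or v = -√(141)/10 - 11/10 ≈ -2.2874.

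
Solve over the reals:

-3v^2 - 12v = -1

v = -4.0817 or v = 0.0817

Rearrange to standard form: -3v^2 - 12v + 1 = 0.
Discriminant: (-12)^2 - 4*(-3)*1 = 156.
Quadratic formula: v = (12 +/- sqrt(156)) / (-6).
So v = -sqrt(39)/3 - 2 ~= -4.0817 or v = -2 + sqrt(39)/3 ~= 0.0817.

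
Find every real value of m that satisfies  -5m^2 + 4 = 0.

m = -0.8944 or m = 0.8944

Discriminant: (0)^2 - 4*(-5)*4 = 80.
Quadratic formula: m = (0 +/- sqrt(80)) / (-10).
So m = -2*sqrt(5)/5 ~= -0.8944 or m = 2*sqrt(5)/5 ~= 0.8944.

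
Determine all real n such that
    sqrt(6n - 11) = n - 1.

n = 2 or n = 6

Square both sides: 6n - 11 = (n - 1)^2.
Expand and rearrange: n^2 - 8n + 12 = 0.
Solving gives n = 6 or n = 2.
Check each candidate in the original equation:
  n = 6: sqrt(25) = 5, while n - 1 = 5 — valid.
  n = 2: sqrt(1) = 1, while n - 1 = 1 — valid.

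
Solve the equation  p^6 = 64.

Let u = p^3. The equation becomes u^2 - 64 = 0.
Factor: (u + 8)(u - 8) = 0, so u = -8 or u = 8.
p^3 = -8 gives p = -2.
p^3 = 8 gives p = 2.

p = -2 or p = 2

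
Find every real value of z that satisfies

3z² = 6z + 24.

z = -2 or z = 4

Bring every term to one side: 3z² - 6z - 24 = 0.
Factor: 3(z + 2)(z - 4) = 0.
So z = -2 or z = 4.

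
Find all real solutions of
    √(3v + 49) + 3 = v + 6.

Isolate the radical: √(3v + 49) = v + 3.
Square both sides: 3v + 49 = (v + 3)².
Expand and rearrange: v² + 3v - 40 = 0.
Solving gives v = 5 or v = -8.
Check each candidate in the original equation:
  v = 5: √(64) = 8, while v + 3 = 8 — valid.
  v = -8: √(25) = 5, while v + 3 = -5 — extraneous.

v = 5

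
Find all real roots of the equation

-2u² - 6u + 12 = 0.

u = -4.3723 or u = 1.3723

Discriminant: (-6)² − 4·(-2)·12 = 132.
Quadratic formula: u = (6 ± √132) / (-4).
So u = -√(33)/2 - 3/2 ≈ -4.3723 or u = -3/2 + √(33)/2 ≈ 1.3723.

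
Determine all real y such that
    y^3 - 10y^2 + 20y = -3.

Rearrange: y^3 - 10y^2 + 20y + 3 = 0.
Possible rational roots are divisors of 3. Testing y = 3 gives 0, so (y - 3) is a factor.
Divide: y^3 - 10y^2 + 20y + 3 = (y - 3)(y^2 - 7y - 1).
Apply the quadratic formula to y^2 - 7y - 1 = 0: y = (7 +/- sqrt(53))/2, i.e. y ~= 7.1401 or y ~= -0.1401.

y = -0.1401 or y = 3 or y = 7.1401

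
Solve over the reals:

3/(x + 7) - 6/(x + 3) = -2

Multiply both sides by (x + 7)(x + 3):
3(x + 3) - 6(x + 7) = -2(x + 7)(x + 3).
Expand and collect terms: -2x² - 17x - 9 = 0.
By the quadratic formula, x = (17 ± √217) / -4, so x ≈ -7.9327 or x ≈ -0.5673.
Neither value makes a denominator zero (x ≠ -7, x ≠ -3), so both are valid.

x = -7.9327 or x = -0.5673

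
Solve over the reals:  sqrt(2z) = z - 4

z = 8

Square both sides: 2z = (z - 4)^2.
Expand and rearrange: z^2 - 10z + 16 = 0.
Solving gives z = 8 or z = 2.
Check each candidate in the original equation:
  z = 8: sqrt(16) = 4, while z - 4 = 4 — valid.
  z = 2: sqrt(4) = 2, while z - 4 = -2 — extraneous.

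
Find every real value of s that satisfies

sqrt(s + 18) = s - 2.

Square both sides: s + 18 = (s - 2)^2.
Expand and rearrange: s^2 - 5s - 14 = 0.
Solving gives s = 7 or s = -2.
Check each candidate in the original equation:
  s = 7: sqrt(25) = 5, while s - 2 = 5 — valid.
  s = -2: sqrt(16) = 4, while s - 2 = -4 — extraneous.

s = 7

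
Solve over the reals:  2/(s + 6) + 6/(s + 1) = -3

Multiply both sides by (s + 6)(s + 1):
2(s + 1) + 6(s + 6) = -3(s + 6)(s + 1).
Expand and collect terms: -3s² - 29s - 56 = 0.
Factor or apply the quadratic formula: s = -7 or s = -2.6667.
Neither value makes a denominator zero (s ≠ -6, s ≠ -1), so both are valid.

s = -7 or s = -2.6667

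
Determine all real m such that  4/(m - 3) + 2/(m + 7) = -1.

m = -9.899 or m = -0.101

Multiply both sides by (m - 3)(m + 7):
4(m + 7) + 2(m - 3) = -(m - 3)(m + 7).
Expand and collect terms: -m^2 - 10m - 1 = 0.
By the quadratic formula, m = (10 +/- sqrt(96)) / -2, so m ~= -9.899 or m ~= -0.101.
Neither value makes a denominator zero (m != 3, m != -7), so both are valid.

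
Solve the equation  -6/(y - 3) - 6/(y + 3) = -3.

y = -1.6056 or y = 5.6056

Multiply both sides by (y - 3)(y + 3):
-6(y + 3) - 6(y - 3) = -3(y - 3)(y + 3).
Expand and collect terms: -3y^2 + 12y + 27 = 0.
By the quadratic formula, y = (-12 +/- sqrt(468)) / -6, so y ~= -1.6056 or y ~= 5.6056.
Neither value makes a denominator zero (y != 3, y != -3), so both are valid.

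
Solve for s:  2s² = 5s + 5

s = -0.7656 or s = 3.2656

Rearrange to standard form: 2s² - 5s - 5 = 0.
Discriminant: (-5)² − 4·2·(-5) = 65.
Quadratic formula: s = (5 ± √65) / 4.
So s = 5/4 + √(65)/4 ≈ 3.2656 or s = 5/4 - √(65)/4 ≈ -0.7656.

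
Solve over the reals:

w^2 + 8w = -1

w = -7.873 or w = -0.127

Rearrange to standard form: w^2 + 8w + 1 = 0.
Discriminant: (8)^2 - 4*1*1 = 60.
Quadratic formula: w = (-8 +/- sqrt(60)) / 2.
So w = -4 + sqrt(15) ~= -0.127 or w = -4 - sqrt(15) ~= -7.873.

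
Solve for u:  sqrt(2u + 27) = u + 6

Square both sides: 2u + 27 = (u + 6)^2.
Expand and rearrange: u^2 + 10u + 9 = 0.
Solving gives u = -1 or u = -9.
Check each candidate in the original equation:
  u = -1: sqrt(25) = 5, while u + 6 = 5 — valid.
  u = -9: sqrt(9) = 3, while u + 6 = -3 — extraneous.

u = -1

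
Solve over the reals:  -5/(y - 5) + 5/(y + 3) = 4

y = -1.4495 or y = 3.4495

Multiply both sides by (y - 5)(y + 3):
-5(y + 3) + 5(y - 5) = 4(y - 5)(y + 3).
Expand and collect terms: 4y² - 8y - 20 = 0.
By the quadratic formula, y = (8 ± √384) / 8, so y ≈ 3.4495 or y ≈ -1.4495.
Neither value makes a denominator zero (y ≠ 5, y ≠ -3), so both are valid.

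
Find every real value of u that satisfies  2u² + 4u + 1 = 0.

Discriminant: (4)² − 4·2·1 = 8.
Quadratic formula: u = (-4 ± √8) / 4.
So u = -1 + √(2)/2 ≈ -0.2929 or u = -1 - √(2)/2 ≈ -1.7071.

u = -1.7071 or u = -0.2929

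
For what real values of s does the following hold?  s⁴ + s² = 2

s = -1 or s = 1

Let u = s². The equation becomes u² + u - 2 = 0.
Factor: (u + 2)(u - 1) = 0, so u = -2 or u = 1.
s² = -2 < 0 has no real solution.
s² = 1 gives s = ±1.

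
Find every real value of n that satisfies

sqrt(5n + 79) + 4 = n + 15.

Isolate the radical: sqrt(5n + 79) = n + 11.
Square both sides: 5n + 79 = (n + 11)^2.
Expand and rearrange: n^2 + 17n + 42 = 0.
Solving gives n = -3 or n = -14.
Check each candidate in the original equation:
  n = -3: sqrt(64) = 8, while n + 11 = 8 — valid.
  n = -14: sqrt(9) = 3, while n + 11 = -3 — extraneous.

n = -3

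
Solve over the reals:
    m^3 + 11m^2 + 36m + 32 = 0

m = -5.5616 or m = -4 or m = -1.4384

Possible rational roots are divisors of 32. Testing m = -4 gives 0, so (m + 4) is a factor.
Divide: m^3 + 11m^2 + 36m + 32 = (m + 4)(m^2 + 7m + 8).
Apply the quadratic formula to m^2 + 7m + 8 = 0: m = (-7 +/- sqrt(17))/2, i.e. m ~= -1.4384 or m ~= -5.5616.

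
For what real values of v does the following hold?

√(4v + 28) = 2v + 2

Square both sides: 4v + 28 = (2v + 2)².
Expand and rearrange: 4v² + 4v - 24 = 0.
Solving gives v = 2 or v = -3.
Check each candidate in the original equation:
  v = 2: √(36) = 6, while 2v + 2 = 6 — valid.
  v = -3: √(16) = 4, while 2v + 2 = -4 — extraneous.

v = 2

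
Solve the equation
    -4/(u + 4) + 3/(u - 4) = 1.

Multiply both sides by (u + 4)(u - 4):
-4(u - 4) + 3(u + 4) = (u + 4)(u - 4).
Expand and collect terms: u^2 + u - 44 = 0.
By the quadratic formula, u = (-1 +/- sqrt(177)) / 2, so u ~= 6.1521 or u ~= -7.1521.
Neither value makes a denominator zero (u != -4, u != 4), so both are valid.

u = -7.1521 or u = 6.1521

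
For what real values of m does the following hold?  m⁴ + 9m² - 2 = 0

m = -0.4658 or m = 0.4658

Let u = m². The equation becomes u² + 9u - 2 = 0.
By the quadratic formula, u = -9/2 + √(89)/2 or u = -√(89)/2 - 9/2.
m² = -9/2 + √(89)/2 gives m = ±√(-9/2 + √(89)/2) ≈ ±0.4658.
m² = -√(89)/2 - 9/2 < 0 has no real solution.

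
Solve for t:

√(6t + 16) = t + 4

t = -2 or t = 0

Square both sides: 6t + 16 = (t + 4)².
Expand and rearrange: t² + 2t = 0.
Solving gives t = 0 or t = -2.
Check each candidate in the original equation:
  t = 0: √(16) = 4, while t + 4 = 4 — valid.
  t = -2: √(4) = 2, while t + 4 = 2 — valid.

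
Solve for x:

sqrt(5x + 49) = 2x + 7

x = 0

Square both sides: 5x + 49 = (2x + 7)^2.
Expand and rearrange: 4x^2 + 23x = 0.
Solving gives x = 0 or x = -5.75.
Check each candidate in the original equation:
  x = 0: sqrt(49) = 7, while 2x + 7 = 7 — valid.
  x = -5.75: sqrt(20.25) = 4.5, while 2x + 7 = -4.5 — extraneous.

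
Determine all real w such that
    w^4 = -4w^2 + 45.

w = -2.2361 or w = 2.2361

Let u = w^2. The equation becomes u^2 + 4u - 45 = 0.
Factor: (u + 9)(u - 5) = 0, so u = -9 or u = 5.
w^2 = -9 < 0 has no real solution.
w^2 = 5 gives w = +/-sqrt(5) ~= +/-2.2361.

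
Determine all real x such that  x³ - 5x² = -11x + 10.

x = 2

Rearrange: x³ - 5x² + 11x - 10 = 0.
Possible rational roots are divisors of -10. Testing x = 2 gives 0, so (x - 2) is a factor.
Divide: x³ - 5x² + 11x - 10 = (x - 2)(x² - 3x + 5).
The quadratic x² - 3x + 5 has discriminant -11 < 0, so no further real roots.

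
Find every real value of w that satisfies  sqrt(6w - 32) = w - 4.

w = 6 or w = 8

Square both sides: 6w - 32 = (w - 4)^2.
Expand and rearrange: w^2 - 14w + 48 = 0.
Solving gives w = 8 or w = 6.
Check each candidate in the original equation:
  w = 8: sqrt(16) = 4, while w - 4 = 4 — valid.
  w = 6: sqrt(4) = 2, while w - 4 = 2 — valid.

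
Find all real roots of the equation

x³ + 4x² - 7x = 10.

x = -5 or x = -1 or x = 2

Rearrange: x³ + 4x² - 7x - 10 = 0.
Possible rational roots are divisors of -10. Testing x = -5 gives 0, so (x + 5) is a factor.
Divide: x³ + 4x² - 7x - 10 = (x + 5)(x² - x - 2).
Factor the quadratic: x = 2 or x = -1.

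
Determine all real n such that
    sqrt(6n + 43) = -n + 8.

n = 1

Square both sides: 6n + 43 = (-n + 8)^2.
Expand and rearrange: n^2 - 22n + 21 = 0.
Solving gives n = 21 or n = 1.
Check each candidate in the original equation:
  n = 21: sqrt(169) = 13, while -n + 8 = -13 — extraneous.
  n = 1: sqrt(49) = 7, while -n + 8 = 7 — valid.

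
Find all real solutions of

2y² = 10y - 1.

y = 0.1021 or y = 4.8979

Rearrange to standard form: 2y² - 10y + 1 = 0.
Discriminant: (-10)² − 4·2·1 = 92.
Quadratic formula: y = (10 ± √92) / 4.
So y = √(23)/2 + 5/2 ≈ 4.8979 or y = 5/2 - √(23)/2 ≈ 0.1021.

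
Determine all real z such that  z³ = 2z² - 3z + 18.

z = 3

Rearrange: z³ - 2z² + 3z - 18 = 0.
Possible rational roots are divisors of -18. Testing z = 3 gives 0, so (z - 3) is a factor.
Divide: z³ - 2z² + 3z - 18 = (z - 3)(z² + z + 6).
The quadratic z² + z + 6 has discriminant -23 < 0, so no further real roots.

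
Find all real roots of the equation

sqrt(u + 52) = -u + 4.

u = -3

Square both sides: u + 52 = (-u + 4)^2.
Expand and rearrange: u^2 - 9u - 36 = 0.
Solving gives u = 12 or u = -3.
Check each candidate in the original equation:
  u = 12: sqrt(64) = 8, while -u + 4 = -8 — extraneous.
  u = -3: sqrt(49) = 7, while -u + 4 = 7 — valid.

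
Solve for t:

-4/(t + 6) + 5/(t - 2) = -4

t = -4.7737 or t = 0.5237

Multiply both sides by (t + 6)(t - 2):
-4(t - 2) + 5(t + 6) = -4(t + 6)(t - 2).
Expand and collect terms: -4t^2 - 17t + 10 = 0.
By the quadratic formula, t = (17 +/- sqrt(449)) / -8, so t ~= -4.7737 or t ~= 0.5237.
Neither value makes a denominator zero (t != -6, t != 2), so both are valid.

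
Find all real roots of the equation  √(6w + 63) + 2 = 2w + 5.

Isolate the radical: √(6w + 63) = 2w + 3.
Square both sides: 6w + 63 = (2w + 3)².
Expand and rearrange: 4w² + 6w - 54 = 0.
Solving gives w = 3 or w = -4.5.
Check each candidate in the original equation:
  w = 3: √(81) = 9, while 2w + 3 = 9 — valid.
  w = -4.5: √(36) = 6, while 2w + 3 = -6 — extraneous.

w = 3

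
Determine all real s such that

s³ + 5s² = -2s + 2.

Rearrange: s³ + 5s² + 2s - 2 = 0.
Possible rational roots are divisors of -2. Testing s = -1 gives 0, so (s + 1) is a factor.
Divide: s³ + 5s² + 2s - 2 = (s + 1)(s² + 4s - 2).
Apply the quadratic formula to s² + 4s - 2 = 0: s = (-4 ± √24)/2, i.e. s ≈ 0.4495 or s ≈ -4.4495.

s = -4.4495 or s = -1 or s = 0.4495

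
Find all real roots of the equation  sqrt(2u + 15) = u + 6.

Square both sides: 2u + 15 = (u + 6)^2.
Expand and rearrange: u^2 + 10u + 21 = 0.
Solving gives u = -3 or u = -7.
Check each candidate in the original equation:
  u = -3: sqrt(9) = 3, while u + 6 = 3 — valid.
  u = -7: sqrt(1) = 1, while u + 6 = -1 — extraneous.

u = -3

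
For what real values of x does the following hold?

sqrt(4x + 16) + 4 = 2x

x = 5

Isolate the radical: sqrt(4x + 16) = 2x - 4.
Square both sides: 4x + 16 = (2x - 4)^2.
Expand and rearrange: 4x^2 - 20x = 0.
Solving gives x = 5 or x = 0.
Check each candidate in the original equation:
  x = 5: sqrt(36) = 6, while 2x - 4 = 6 — valid.
  x = 0: sqrt(16) = 4, while 2x - 4 = -4 — extraneous.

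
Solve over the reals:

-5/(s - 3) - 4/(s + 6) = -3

Multiply both sides by (s - 3)(s + 6):
-5(s + 6) - 4(s - 3) = -3(s - 3)(s + 6).
Expand and collect terms: -3s^2 + 72 = 0.
By the quadratic formula, s = (0 +/- sqrt(864)) / -6, so s ~= -4.899 or s ~= 4.899.
Neither value makes a denominator zero (s != 3, s != -6), so both are valid.

s = -4.899 or s = 4.899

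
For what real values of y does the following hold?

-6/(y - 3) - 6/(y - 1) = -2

y = 1.8377 or y = 8.1623

Multiply both sides by (y - 3)(y - 1):
-6(y - 1) - 6(y - 3) = -2(y - 3)(y - 1).
Expand and collect terms: -2y² + 20y - 30 = 0.
By the quadratic formula, y = (-20 ± √160) / -4, so y ≈ 1.8377 or y ≈ 8.1623.
Neither value makes a denominator zero (y ≠ 3, y ≠ 1), so both are valid.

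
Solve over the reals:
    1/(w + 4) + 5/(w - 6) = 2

Multiply both sides by (w + 4)(w - 6):
(w - 6) + 5(w + 4) = 2(w + 4)(w - 6).
Expand and collect terms: 2w² - 10w - 62 = 0.
By the quadratic formula, w = (10 ± √596) / 4, so w ≈ 8.6033 or w ≈ -3.6033.
Neither value makes a denominator zero (w ≠ -4, w ≠ 6), so both are valid.

w = -3.6033 or w = 8.6033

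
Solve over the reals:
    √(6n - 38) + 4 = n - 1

n = 7 or n = 9

Isolate the radical: √(6n - 38) = n - 5.
Square both sides: 6n - 38 = (n - 5)².
Expand and rearrange: n² - 16n + 63 = 0.
Solving gives n = 9 or n = 7.
Check each candidate in the original equation:
  n = 9: √(16) = 4, while n - 5 = 4 — valid.
  n = 7: √(4) = 2, while n - 5 = 2 — valid.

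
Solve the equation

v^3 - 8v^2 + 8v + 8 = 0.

v = -0.6056 or v = 2 or v = 6.6056

Possible rational roots are divisors of 8. Testing v = 2 gives 0, so (v - 2) is a factor.
Divide: v^3 - 8v^2 + 8v + 8 = (v - 2)(v^2 - 6v - 4).
Apply the quadratic formula to v^2 - 6v - 4 = 0: v = (6 +/- sqrt(52))/2, i.e. v ~= 6.6056 or v ~= -0.6056.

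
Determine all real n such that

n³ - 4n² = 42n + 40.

n = -4 or n = -1.099 or n = 9.099

Rearrange: n³ - 4n² - 42n - 40 = 0.
Possible rational roots are divisors of -40. Testing n = -4 gives 0, so (n + 4) is a factor.
Divide: n³ - 4n² - 42n - 40 = (n + 4)(n² - 8n - 10).
Apply the quadratic formula to n² - 8n - 10 = 0: n = (8 ± √104)/2, i.e. n ≈ 9.099 or n ≈ -1.099.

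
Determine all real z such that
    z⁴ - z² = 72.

z = -3 or z = 3

Let u = z². The equation becomes u² - u - 72 = 0.
Factor: (u - 9)(u + 8) = 0, so u = 9 or u = -8.
z² = 9 gives z = ±3.
z² = -8 < 0 has no real solution.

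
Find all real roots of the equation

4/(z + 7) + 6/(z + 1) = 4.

Multiply both sides by (z + 7)(z + 1):
4(z + 1) + 6(z + 7) = 4(z + 7)(z + 1).
Expand and collect terms: 4z^2 + 22z - 18 = 0.
By the quadratic formula, z = (-22 +/- sqrt(772)) / 8, so z ~= 0.7231 or z ~= -6.2231.
Neither value makes a denominator zero (z != -7, z != -1), so both are valid.

z = -6.2231 or z = 0.7231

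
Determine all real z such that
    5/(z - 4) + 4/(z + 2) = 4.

Multiply both sides by (z - 4)(z + 2):
5(z + 2) + 4(z - 4) = 4(z - 4)(z + 2).
Expand and collect terms: 4z^2 - 17z - 26 = 0.
By the quadratic formula, z = (17 +/- sqrt(705)) / 8, so z ~= 5.444 or z ~= -1.194.
Neither value makes a denominator zero (z != 4, z != -2), so both are valid.

z = -1.194 or z = 5.444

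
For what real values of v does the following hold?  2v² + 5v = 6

Rearrange to standard form: 2v² + 5v - 6 = 0.
Discriminant: (5)² − 4·2·(-6) = 73.
Quadratic formula: v = (-5 ± √73) / 4.
So v = -5/4 + √(73)/4 ≈ 0.886 or v = -√(73)/4 - 5/4 ≈ -3.386.

v = -3.386 or v = 0.886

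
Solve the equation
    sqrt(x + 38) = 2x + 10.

Square both sides: x + 38 = (2x + 10)^2.
Expand and rearrange: 4x^2 + 39x + 62 = 0.
Solving gives x = -2 or x = -7.75.
Check each candidate in the original equation:
  x = -2: sqrt(36) = 6, while 2x + 10 = 6 — valid.
  x = -7.75: sqrt(30.25) = 5.5, while 2x + 10 = -5.5 — extraneous.

x = -2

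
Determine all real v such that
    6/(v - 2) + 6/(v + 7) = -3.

Multiply both sides by (v - 2)(v + 7):
6(v + 7) + 6(v - 2) = -3(v - 2)(v + 7).
Expand and collect terms: -3v² - 27v + 12 = 0.
By the quadratic formula, v = (27 ± √873) / -6, so v ≈ -9.4244 or v ≈ 0.4244.
Neither value makes a denominator zero (v ≠ 2, v ≠ -7), so both are valid.

v = -9.4244 or v = 0.4244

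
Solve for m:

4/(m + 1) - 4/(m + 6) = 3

m = -7.094 or m = 0.094

Multiply both sides by (m + 1)(m + 6):
4(m + 6) - 4(m + 1) = 3(m + 1)(m + 6).
Expand and collect terms: 3m^2 + 21m - 2 = 0.
By the quadratic formula, m = (-21 +/- sqrt(465)) / 6, so m ~= 0.094 or m ~= -7.094.
Neither value makes a denominator zero (m != -1, m != -6), so both are valid.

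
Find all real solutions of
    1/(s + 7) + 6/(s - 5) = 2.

s = -6.6027 or s = 8.1027

Multiply both sides by (s + 7)(s - 5):
(s - 5) + 6(s + 7) = 2(s + 7)(s - 5).
Expand and collect terms: 2s² - 3s - 107 = 0.
By the quadratic formula, s = (3 ± √865) / 4, so s ≈ 8.1027 or s ≈ -6.6027.
Neither value makes a denominator zero (s ≠ -7, s ≠ 5), so both are valid.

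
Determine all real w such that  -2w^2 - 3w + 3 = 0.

w = -2.1861 or w = 0.6861

Discriminant: (-3)^2 - 4*(-2)*3 = 33.
Quadratic formula: w = (3 +/- sqrt(33)) / (-4).
So w = -sqrt(33)/4 - 3/4 ~= -2.1861 or w = -3/4 + sqrt(33)/4 ~= 0.6861.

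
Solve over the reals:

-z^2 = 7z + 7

Rearrange to standard form: -z^2 - 7z - 7 = 0.
Discriminant: (-7)^2 - 4*(-1)*(-7) = 21.
Quadratic formula: z = (7 +/- sqrt(21)) / (-2).
So z = -7/2 - sqrt(21)/2 ~= -5.7913 or z = -7/2 + sqrt(21)/2 ~= -1.2087.

z = -5.7913 or z = -1.2087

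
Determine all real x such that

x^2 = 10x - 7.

Rearrange to standard form: x^2 - 10x + 7 = 0.
Discriminant: (-10)^2 - 4*1*7 = 72.
Quadratic formula: x = (10 +/- sqrt(72)) / 2.
So x = 3*sqrt(2) + 5 ~= 9.2426 or x = 5 - 3*sqrt(2) ~= 0.7574.

x = 0.7574 or x = 9.2426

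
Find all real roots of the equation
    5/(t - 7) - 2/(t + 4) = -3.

Multiply both sides by (t - 7)(t + 4):
5(t + 4) - 2(t - 7) = -3(t - 7)(t + 4).
Expand and collect terms: -3t² + 6t + 50 = 0.
By the quadratic formula, t = (-6 ± √636) / -6, so t ≈ -3.2032 or t ≈ 5.2032.
Neither value makes a denominator zero (t ≠ 7, t ≠ -4), so both are valid.

t = -3.2032 or t = 5.2032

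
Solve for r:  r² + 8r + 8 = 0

r = -6.8284 or r = -1.1716

Discriminant: (8)² − 4·1·8 = 32.
Quadratic formula: r = (-8 ± √32) / 2.
So r = -4 + 2·√(2) ≈ -1.1716 or r = -4 - 2·√(2) ≈ -6.8284.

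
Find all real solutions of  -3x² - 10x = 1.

x = -3.2301 or x = -0.1032

Rearrange to standard form: -3x² - 10x - 1 = 0.
Discriminant: (-10)² − 4·(-3)·(-1) = 88.
Quadratic formula: x = (10 ± √88) / (-6).
So x = -5/3 - √(22)/3 ≈ -3.2301 or x = -5/3 + √(22)/3 ≈ -0.1032.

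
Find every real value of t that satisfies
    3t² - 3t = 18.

t = -2 or t = 3

Bring every term to one side: 3t² - 3t - 18 = 0.
Factor: 3(t + 2)(t - 3) = 0.
So t = -2 or t = 3.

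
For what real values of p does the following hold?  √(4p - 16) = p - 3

p = 5

Square both sides: 4p - 16 = (p - 3)².
Expand and rearrange: p² - 10p + 25 = 0.
This gives the repeated root p = 5.
Check in the original equation:
  p = 5: √(4) = 2, while p - 3 = 2 — valid.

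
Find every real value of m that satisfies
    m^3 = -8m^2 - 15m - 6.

m = -5.4495 or m = -2 or m = -0.5505

Rearrange: m^3 + 8m^2 + 15m + 6 = 0.
Possible rational roots are divisors of 6. Testing m = -2 gives 0, so (m + 2) is a factor.
Divide: m^3 + 8m^2 + 15m + 6 = (m + 2)(m^2 + 6m + 3).
Apply the quadratic formula to m^2 + 6m + 3 = 0: m = (-6 +/- sqrt(24))/2, i.e. m ~= -0.5505 or m ~= -5.4495.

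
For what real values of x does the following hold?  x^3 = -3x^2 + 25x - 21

Rearrange: x^3 + 3x^2 - 25x + 21 = 0.
Possible rational roots are divisors of 21. Testing x = 3 gives 0, so (x - 3) is a factor.
Divide: x^3 + 3x^2 - 25x + 21 = (x - 3)(x^2 + 6x - 7).
Factor the quadratic: x = 1 or x = -7.

x = -7 or x = 1 or x = 3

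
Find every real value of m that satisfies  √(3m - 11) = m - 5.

Square both sides: 3m - 11 = (m - 5)².
Expand and rearrange: m² - 13m + 36 = 0.
Solving gives m = 9 or m = 4.
Check each candidate in the original equation:
  m = 9: √(16) = 4, while m - 5 = 4 — valid.
  m = 4: √(1) = 1, while m - 5 = -1 — extraneous.

m = 9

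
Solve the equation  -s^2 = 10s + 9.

Bring every term to one side: -s^2 - 10s - 9 = 0.
Factor: -1(s + 1)(s + 9) = 0.
So s = -1 or s = -9.

s = -9 or s = -1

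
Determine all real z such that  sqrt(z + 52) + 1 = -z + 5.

z = -3

Isolate the radical: sqrt(z + 52) = -z + 4.
Square both sides: z + 52 = (-z + 4)^2.
Expand and rearrange: z^2 - 9z - 36 = 0.
Solving gives z = 12 or z = -3.
Check each candidate in the original equation:
  z = 12: sqrt(64) = 8, while -z + 4 = -8 — extraneous.
  z = -3: sqrt(49) = 7, while -z + 4 = 7 — valid.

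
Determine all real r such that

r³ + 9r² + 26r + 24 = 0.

r = -4 or r = -3 or r = -2

Possible rational roots are divisors of 24. Testing r = -4 gives 0, so (r + 4) is a factor.
Divide: r³ + 9r² + 26r + 24 = (r + 4)(r² + 5r + 6).
Factor the quadratic: r = -2 or r = -3.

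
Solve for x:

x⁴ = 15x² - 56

x = -2.8284 or x = -2.6458 or x = 2.6458 or x = 2.8284

Let u = x². The equation becomes u² - 15u + 56 = 0.
Factor: (u - 8)(u - 7) = 0, so u = 8 or u = 7.
x² = 8 gives x = ±2·√(2) ≈ ±2.8284.
x² = 7 gives x = ±√(7) ≈ ±2.6458.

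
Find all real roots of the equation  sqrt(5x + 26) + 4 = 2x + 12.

x = -2

Isolate the radical: sqrt(5x + 26) = 2x + 8.
Square both sides: 5x + 26 = (2x + 8)^2.
Expand and rearrange: 4x^2 + 27x + 38 = 0.
Solving gives x = -2 or x = -4.75.
Check each candidate in the original equation:
  x = -2: sqrt(16) = 4, while 2x + 8 = 4 — valid.
  x = -4.75: sqrt(2.25) = 1.5, while 2x + 8 = -1.5 — extraneous.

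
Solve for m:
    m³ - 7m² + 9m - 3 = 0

Possible rational roots are divisors of -3. Testing m = 1 gives 0, so (m - 1) is a factor.
Divide: m³ - 7m² + 9m - 3 = (m - 1)(m² - 6m + 3).
Apply the quadratic formula to m² - 6m + 3 = 0: m = (6 ± √24)/2, i.e. m ≈ 5.4495 or m ≈ 0.5505.

m = 0.5505 or m = 1 or m = 5.4495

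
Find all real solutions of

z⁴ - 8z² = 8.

z = -2.9831 or z = 2.9831

Let u = z². The equation becomes u² - 8u - 8 = 0.
By the quadratic formula, u = 4 + 2·√(6) or u = 4 - 2·√(6).
z² = 4 + 2·√(6) gives z = ±√(4 + 2·√(6)) ≈ ±2.9831.
z² = 4 - 2·√(6) < 0 has no real solution.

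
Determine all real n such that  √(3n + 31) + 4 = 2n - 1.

n = 6

Isolate the radical: √(3n + 31) = 2n - 5.
Square both sides: 3n + 31 = (2n - 5)².
Expand and rearrange: 4n² - 23n - 6 = 0.
Solving gives n = 6 or n = -0.25.
Check each candidate in the original equation:
  n = 6: √(49) = 7, while 2n - 5 = 7 — valid.
  n = -0.25: √(30.25) = 5.5, while 2n - 5 = -5.5 — extraneous.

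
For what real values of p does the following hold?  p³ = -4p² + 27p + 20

p = -7.3166 or p = -0.6834 or p = 4

Rearrange: p³ + 4p² - 27p - 20 = 0.
Possible rational roots are divisors of -20. Testing p = 4 gives 0, so (p - 4) is a factor.
Divide: p³ + 4p² - 27p - 20 = (p - 4)(p² + 8p + 5).
Apply the quadratic formula to p² + 8p + 5 = 0: p = (-8 ± √44)/2, i.e. p ≈ -0.6834 or p ≈ -7.3166.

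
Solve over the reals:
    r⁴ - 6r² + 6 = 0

r = -2.1753 or r = -1.126 or r = 1.126 or r = 2.1753

Let u = r². The equation becomes u² - 6u + 6 = 0.
By the quadratic formula, u = √(3) + 3 or u = 3 - √(3).
r² = √(3) + 3 gives r = ±√(√(3) + 3) ≈ ±2.1753.
r² = 3 - √(3) gives r = ±√(3 - √(3)) ≈ ±1.126.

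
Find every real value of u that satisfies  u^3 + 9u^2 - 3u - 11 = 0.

Possible rational roots are divisors of -11. Testing u = -1 gives 0, so (u + 1) is a factor.
Divide: u^3 + 9u^2 - 3u - 11 = (u + 1)(u^2 + 8u - 11).
Apply the quadratic formula to u^2 + 8u - 11 = 0: u = (-8 +/- sqrt(108))/2, i.e. u ~= 1.1962 or u ~= -9.1962.

u = -9.1962 or u = -1 or u = 1.1962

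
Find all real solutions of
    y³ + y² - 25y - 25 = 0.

y = -5 or y = -1 or y = 5

Possible rational roots are divisors of -25. Testing y = -5 gives 0, so (y + 5) is a factor.
Divide: y³ + y² - 25y - 25 = (y + 5)(y² - 4y - 5).
Factor the quadratic: y = 5 or y = -1.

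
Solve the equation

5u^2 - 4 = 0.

Discriminant: (0)^2 - 4*5*(-4) = 80.
Quadratic formula: u = (0 +/- sqrt(80)) / 10.
So u = 2*sqrt(5)/5 ~= 0.8944 or u = -2*sqrt(5)/5 ~= -0.8944.

u = -0.8944 or u = 0.8944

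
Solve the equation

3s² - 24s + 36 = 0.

Factor: 3(s - 6)(s - 2) = 0.
So s = 6 or s = 2.

s = 2 or s = 6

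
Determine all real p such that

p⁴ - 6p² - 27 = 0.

p = -3 or p = 3

Let u = p². The equation becomes u² - 6u - 27 = 0.
Factor: (u - 9)(u + 3) = 0, so u = 9 or u = -3.
p² = 9 gives p = ±3.
p² = -3 < 0 has no real solution.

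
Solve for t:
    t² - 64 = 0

Factor: (t - 8)(t + 8) = 0.
So t = 8 or t = -8.

t = -8 or t = 8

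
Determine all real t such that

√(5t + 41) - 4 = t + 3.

t = -1

Isolate the radical: √(5t + 41) = t + 7.
Square both sides: 5t + 41 = (t + 7)².
Expand and rearrange: t² + 9t + 8 = 0.
Solving gives t = -1 or t = -8.
Check each candidate in the original equation:
  t = -1: √(36) = 6, while t + 7 = 6 — valid.
  t = -8: √(1) = 1, while t + 7 = -1 — extraneous.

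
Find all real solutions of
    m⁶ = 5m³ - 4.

m = 1 or m = 1.5874

Let u = m³. The equation becomes u² - 5u + 4 = 0.
Factor: (u - 4)(u - 1) = 0, so u = 4 or u = 1.
m³ = 4 gives m = ∛(4) ≈ 1.5874.
m³ = 1 gives m = 1.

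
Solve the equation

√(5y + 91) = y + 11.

Square both sides: 5y + 91 = (y + 11)².
Expand and rearrange: y² + 17y + 30 = 0.
Solving gives y = -2 or y = -15.
Check each candidate in the original equation:
  y = -2: √(81) = 9, while y + 11 = 9 — valid.
  y = -15: √(16) = 4, while y + 11 = -4 — extraneous.

y = -2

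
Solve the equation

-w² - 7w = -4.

w = -7.5311 or w = 0.5311

Rearrange to standard form: -w² - 7w + 4 = 0.
Discriminant: (-7)² − 4·(-1)·4 = 65.
Quadratic formula: w = (7 ± √65) / (-2).
So w = -√(65)/2 - 7/2 ≈ -7.5311 or w = -7/2 + √(65)/2 ≈ 0.5311.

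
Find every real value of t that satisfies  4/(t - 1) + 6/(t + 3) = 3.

Multiply both sides by (t - 1)(t + 3):
4(t + 3) + 6(t - 1) = 3(t - 1)(t + 3).
Expand and collect terms: 3t² - 4t - 15 = 0.
Factor or apply the quadratic formula: t = 3 or t = -1.6667.
Neither value makes a denominator zero (t ≠ 1, t ≠ -3), so both are valid.

t = -1.6667 or t = 3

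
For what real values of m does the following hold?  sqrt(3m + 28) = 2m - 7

Square both sides: 3m + 28 = (2m - 7)^2.
Expand and rearrange: 4m^2 - 31m + 21 = 0.
Solving gives m = 7 or m = 0.75.
Check each candidate in the original equation:
  m = 7: sqrt(49) = 7, while 2m - 7 = 7 — valid.
  m = 0.75: sqrt(30.25) = 5.5, while 2m - 7 = -5.5 — extraneous.

m = 7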